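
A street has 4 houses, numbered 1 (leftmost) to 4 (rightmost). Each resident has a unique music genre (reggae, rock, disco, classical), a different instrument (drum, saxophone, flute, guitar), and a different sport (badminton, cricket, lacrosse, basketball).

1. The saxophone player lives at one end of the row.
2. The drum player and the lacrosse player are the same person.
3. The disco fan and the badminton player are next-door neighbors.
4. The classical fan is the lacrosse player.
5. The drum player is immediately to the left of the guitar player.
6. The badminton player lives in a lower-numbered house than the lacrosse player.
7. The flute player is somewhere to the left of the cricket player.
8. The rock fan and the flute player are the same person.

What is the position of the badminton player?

That leaves reggae as the music genre for house 4.
The classical fan is narrowed to house 2 or 3; consider each.
Placing it in house 2 leads to a contradiction, so it's in house 3.
The lacrosse player is in house 3 (clue 4).
Clue 2: the drum player is in house 3.
By clue 5, the guitar player is in house 4.
So house 2 gets flute for instrument.
From clue 7, the cricket player must be in house 4.
By clue 8, the rock fan is in house 2.
House 1 music genre: only disco fits.
So house 1 gets saxophone for instrument.
The badminton player is in house 2 (clue 3).
House 1 sport: only basketball fits.
So: house 1 = disco/saxophone/basketball, house 2 = rock/flute/badminton, house 3 = classical/drum/lacrosse, house 4 = reggae/guitar/cricket.

2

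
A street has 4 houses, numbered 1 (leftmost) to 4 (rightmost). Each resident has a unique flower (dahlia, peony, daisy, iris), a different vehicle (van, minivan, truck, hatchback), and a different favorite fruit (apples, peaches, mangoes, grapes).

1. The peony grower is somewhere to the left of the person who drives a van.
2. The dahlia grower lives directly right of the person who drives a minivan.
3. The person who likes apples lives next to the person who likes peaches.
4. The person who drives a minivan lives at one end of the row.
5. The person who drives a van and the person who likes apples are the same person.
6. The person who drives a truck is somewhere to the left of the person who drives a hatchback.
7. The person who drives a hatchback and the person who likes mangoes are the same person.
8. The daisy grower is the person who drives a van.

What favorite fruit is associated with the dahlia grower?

By clue 4, the person who drives a minivan is in house 1.
By clue 2, the dahlia grower is in house 2.
The only vehicle still possible for house 2 is truck.
House 1's favorite fruit must be grapes (nothing else left).
The only favorite fruit still possible for house 2 is peaches.
From clue 3, the person who likes apples must be in house 3.
Clue 5: the person who drives a van is in house 3.
Clue 8 places the daisy grower in house 3.
So house 4 gets iris for flower.
The only vehicle still possible for house 4 is hatchback.
House 4's favorite fruit must be mangoes (nothing else left).
House 1 flower: only peony fits.
So: house 1 = peony/minivan/grapes, house 2 = dahlia/truck/peaches, house 3 = daisy/van/apples, house 4 = iris/hatchback/mangoes.

peaches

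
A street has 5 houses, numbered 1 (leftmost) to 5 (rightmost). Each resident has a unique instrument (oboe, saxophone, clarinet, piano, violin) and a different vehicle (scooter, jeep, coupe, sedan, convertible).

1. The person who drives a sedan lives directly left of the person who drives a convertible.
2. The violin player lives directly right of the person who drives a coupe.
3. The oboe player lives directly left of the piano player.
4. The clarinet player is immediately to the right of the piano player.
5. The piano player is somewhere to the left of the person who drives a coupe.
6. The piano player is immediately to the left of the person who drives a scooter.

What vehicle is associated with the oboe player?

The clarinet player is narrowed to house 3 or 4; consider each.
Placing it in house 4 leads to a contradiction, so it's in house 3.
The piano player is in house 2 (clue 4).
Clue 6 places the person who drives a scooter in house 3.
The only vehicle still possible for house 4 is coupe.
Clue 1 places the person who drives a sedan in house 1.
Clue 1: the person who drives a convertible is in house 2.
From clue 2, the violin player must be in house 5.
The only instrument still possible for house 1 is oboe.
House 4 instrument: only saxophone fits.
House 5 vehicle: only jeep fits.
So: house 1 = oboe/sedan, house 2 = piano/convertible, house 3 = clarinet/scooter, house 4 = saxophone/coupe, house 5 = violin/jeep.

sedan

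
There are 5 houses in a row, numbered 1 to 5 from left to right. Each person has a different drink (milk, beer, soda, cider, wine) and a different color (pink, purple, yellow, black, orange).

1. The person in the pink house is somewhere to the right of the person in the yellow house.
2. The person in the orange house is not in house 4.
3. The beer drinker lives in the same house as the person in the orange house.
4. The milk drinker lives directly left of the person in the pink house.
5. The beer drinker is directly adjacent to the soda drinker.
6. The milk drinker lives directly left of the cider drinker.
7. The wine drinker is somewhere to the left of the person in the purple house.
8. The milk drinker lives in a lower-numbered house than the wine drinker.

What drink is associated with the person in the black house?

House 5's drink must be beer (nothing else left).
By clue 3, the person in the orange house is in house 5.
Clue 5: the soda drinker is in house 4.
So house 1 gets milk for drink.
Clue 4: the person in the pink house is in house 2.
The cider drinker is in house 2 (clue 6).
That leaves wine as the drink for house 3.
By clue 1, the person in the yellow house is in house 1.
From clue 7, the person in the purple house must be in house 4.
So house 3 gets black for color.
So: house 1 = milk/yellow, house 2 = cider/pink, house 3 = wine/black, house 4 = soda/purple, house 5 = beer/orange.

wine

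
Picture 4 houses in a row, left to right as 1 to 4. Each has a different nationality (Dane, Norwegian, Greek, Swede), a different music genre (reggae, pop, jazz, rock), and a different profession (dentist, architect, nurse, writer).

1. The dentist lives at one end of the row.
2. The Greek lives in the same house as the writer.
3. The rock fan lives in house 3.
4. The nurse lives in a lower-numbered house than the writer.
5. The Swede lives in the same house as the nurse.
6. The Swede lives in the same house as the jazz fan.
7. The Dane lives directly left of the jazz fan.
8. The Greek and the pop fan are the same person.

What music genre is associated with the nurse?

The rock fan is in house 3 (clue 3).
The Swede is in house 2 (clue 6).
The Dane is in house 1 (clue 7).
House 3 nationality: only Norwegian fits.
That leaves Greek as the nationality for house 4.
So house 1 gets reggae for music genre.
So house 2 gets jazz for music genre.
House 4's music genre must be pop (nothing else left).
Clue 2: the writer is in house 4.
Clue 5: the nurse is in house 2.
That leaves architect as the profession for house 3.
That leaves dentist as the profession for house 1.
So: house 1 = Dane/reggae/dentist, house 2 = Swede/jazz/nurse, house 3 = Norwegian/rock/architect, house 4 = Greek/pop/writer.

jazz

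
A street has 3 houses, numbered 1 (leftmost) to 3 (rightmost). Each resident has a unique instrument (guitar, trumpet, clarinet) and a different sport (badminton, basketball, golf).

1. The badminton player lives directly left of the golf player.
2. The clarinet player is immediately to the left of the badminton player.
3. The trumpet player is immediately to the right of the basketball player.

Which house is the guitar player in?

3

Clue 2: the clarinet player is in house 1.
By clue 2, the badminton player is in house 2.
The only sport still possible for house 1 is basketball.
That leaves golf as the sport for house 3.
Clue 3 places the trumpet player in house 2.
That leaves guitar as the instrument for house 3.
So: house 1 = clarinet/basketball, house 2 = trumpet/badminton, house 3 = guitar/golf.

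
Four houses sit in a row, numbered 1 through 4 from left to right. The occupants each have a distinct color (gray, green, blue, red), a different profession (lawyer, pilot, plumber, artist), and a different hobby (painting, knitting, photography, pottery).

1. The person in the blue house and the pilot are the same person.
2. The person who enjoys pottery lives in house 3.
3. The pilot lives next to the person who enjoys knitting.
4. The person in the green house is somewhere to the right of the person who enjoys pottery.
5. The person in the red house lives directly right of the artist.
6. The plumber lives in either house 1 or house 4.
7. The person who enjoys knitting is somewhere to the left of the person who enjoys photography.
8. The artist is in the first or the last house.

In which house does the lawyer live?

Clue 2 places the person who enjoys pottery in house 3.
Clue 4 places the person in the green house in house 4.
From clue 8, the artist must be in house 1.
Clue 5 places the person in the red house in house 2.
House 1's color must be gray (nothing else left).
That leaves blue as the color for house 3.
That leaves plumber as the profession for house 4.
By clue 1, the pilot is in house 3.
From clue 3, the person who enjoys knitting must be in house 2.
From clue 7, the person who enjoys photography must be in house 4.
So house 2 gets lawyer for profession.
The only hobby still possible for house 1 is painting.
So: house 1 = gray/artist/painting, house 2 = red/lawyer/knitting, house 3 = blue/pilot/pottery, house 4 = green/plumber/photography.

2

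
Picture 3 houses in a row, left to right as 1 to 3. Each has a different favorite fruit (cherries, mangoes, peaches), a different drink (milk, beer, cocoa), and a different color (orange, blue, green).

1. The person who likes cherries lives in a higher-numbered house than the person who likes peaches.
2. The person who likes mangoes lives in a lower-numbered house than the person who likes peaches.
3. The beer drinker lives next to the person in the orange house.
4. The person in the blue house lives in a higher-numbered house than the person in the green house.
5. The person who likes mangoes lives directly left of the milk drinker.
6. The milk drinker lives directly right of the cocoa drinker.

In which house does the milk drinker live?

2

The person who likes mangoes is in house 1 (clue 2).
By clue 2, the person who likes peaches is in house 2.
From clue 5, the milk drinker must be in house 2.
From clue 6, the cocoa drinker must be in house 1.
House 3's favorite fruit must be cherries (nothing else left).
The only drink still possible for house 3 is beer.
Clue 3 places the person in the orange house in house 2.
So house 1 gets green for color.
The only color still possible for house 3 is blue.
So: house 1 = mangoes/cocoa/green, house 2 = peaches/milk/orange, house 3 = cherries/beer/blue.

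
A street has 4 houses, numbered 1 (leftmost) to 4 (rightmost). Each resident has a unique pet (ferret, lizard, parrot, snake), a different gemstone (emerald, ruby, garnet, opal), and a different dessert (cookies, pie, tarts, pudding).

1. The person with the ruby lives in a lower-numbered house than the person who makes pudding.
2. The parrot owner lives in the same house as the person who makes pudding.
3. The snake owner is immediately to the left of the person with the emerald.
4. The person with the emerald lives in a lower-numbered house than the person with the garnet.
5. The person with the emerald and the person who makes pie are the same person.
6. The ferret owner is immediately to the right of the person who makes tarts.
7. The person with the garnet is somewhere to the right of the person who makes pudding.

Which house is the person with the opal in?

That leaves cookies as the dessert for house 4.
House 1's dessert must be tarts (nothing else left).
From clue 6, the ferret owner must be in house 2.
That leaves snake as the pet for house 1.
House 3 pet: only parrot fits.
That leaves lizard as the pet for house 4.
Clue 2 places the person who makes pudding in house 3.
By clue 3, the person with the emerald is in house 2.
Clue 5 places the person who makes pie in house 2.
Clue 7: the person with the garnet is in house 4.
So house 1 gets ruby for gemstone.
The only gemstone still possible for house 3 is opal.
So: house 1 = snake/ruby/tarts, house 2 = ferret/emerald/pie, house 3 = parrot/opal/pudding, house 4 = lizard/garnet/cookies.

3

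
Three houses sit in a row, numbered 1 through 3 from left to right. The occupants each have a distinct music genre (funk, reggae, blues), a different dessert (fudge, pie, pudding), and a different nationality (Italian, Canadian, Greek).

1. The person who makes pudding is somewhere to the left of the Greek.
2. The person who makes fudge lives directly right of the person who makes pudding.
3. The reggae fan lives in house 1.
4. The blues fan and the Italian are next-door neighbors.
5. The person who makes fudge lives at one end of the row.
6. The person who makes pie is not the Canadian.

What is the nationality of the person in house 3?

Greek

The reggae fan is in house 1 (clue 3).
By clue 5, the person who makes fudge is in house 3.
By clue 2, the person who makes pudding is in house 2.
House 1 dessert: only pie fits.
From clue 1, the Greek must be in house 3.
That leaves Italian as the nationality for house 1.
That leaves Canadian as the nationality for house 2.
From clue 4, the blues fan must be in house 2.
So house 3 gets funk for music genre.
So: house 1 = reggae/pie/Italian, house 2 = blues/pudding/Canadian, house 3 = funk/fudge/Greek.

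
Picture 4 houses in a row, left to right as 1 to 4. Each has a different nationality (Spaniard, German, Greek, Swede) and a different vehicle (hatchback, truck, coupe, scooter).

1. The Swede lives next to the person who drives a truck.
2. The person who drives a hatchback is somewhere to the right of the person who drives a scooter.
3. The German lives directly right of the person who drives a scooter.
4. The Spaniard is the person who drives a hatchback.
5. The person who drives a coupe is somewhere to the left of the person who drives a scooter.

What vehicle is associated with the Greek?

coupe

The German is narrowed to house 3 or 4; consider each.
Placing it in house 4 leads to a contradiction, so it's in house 3.
By clue 3, the person who drives a scooter is in house 2.
Clue 5: the person who drives a coupe is in house 1.
Clue 1 places the person who drives a truck in house 3.
Clue 4: the person who drives a hatchback is in house 4.
House 1's nationality must be Greek (nothing else left).
The only nationality still possible for house 2 is Swede.
That leaves Spaniard as the nationality for house 4.
So: house 1 = Greek/coupe, house 2 = Swede/scooter, house 3 = German/truck, house 4 = Spaniard/hatchback.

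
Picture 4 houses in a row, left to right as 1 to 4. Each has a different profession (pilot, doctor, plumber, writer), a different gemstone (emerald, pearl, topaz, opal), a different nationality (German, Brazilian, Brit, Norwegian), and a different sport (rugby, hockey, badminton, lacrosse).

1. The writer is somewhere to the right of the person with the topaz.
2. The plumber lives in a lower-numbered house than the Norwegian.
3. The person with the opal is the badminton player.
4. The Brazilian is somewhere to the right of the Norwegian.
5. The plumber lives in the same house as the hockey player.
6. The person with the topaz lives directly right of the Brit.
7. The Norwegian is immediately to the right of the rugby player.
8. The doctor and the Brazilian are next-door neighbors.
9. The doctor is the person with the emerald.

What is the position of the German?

The plumber is narrowed to house 1 or 2; consider each.
Placing it in house 2 leads to a contradiction, so it's in house 1.
From clue 5, the hockey player must be in house 1.
From clue 7, the Norwegian must be in house 3.
So house 1 gets pearl for gemstone.
That leaves rugby as the sport for house 2.
Clue 8: the doctor is in house 3.
The person with the emerald is in house 3 (clue 9).
That leaves pilot as the profession for house 2.
That leaves writer as the profession for house 4.
So house 2 gets topaz for gemstone.
House 4 gemstone: only opal fits.
That leaves Brazilian as the nationality for house 4.
The badminton player is in house 4 (clue 3).
Clue 6: the Brit is in house 1.
So house 2 gets German for nationality.
House 3 sport: only lacrosse fits.
So: house 1 = plumber/pearl/Brit/hockey, house 2 = pilot/topaz/German/rugby, house 3 = doctor/emerald/Norwegian/lacrosse, house 4 = writer/opal/Brazilian/badminton.

2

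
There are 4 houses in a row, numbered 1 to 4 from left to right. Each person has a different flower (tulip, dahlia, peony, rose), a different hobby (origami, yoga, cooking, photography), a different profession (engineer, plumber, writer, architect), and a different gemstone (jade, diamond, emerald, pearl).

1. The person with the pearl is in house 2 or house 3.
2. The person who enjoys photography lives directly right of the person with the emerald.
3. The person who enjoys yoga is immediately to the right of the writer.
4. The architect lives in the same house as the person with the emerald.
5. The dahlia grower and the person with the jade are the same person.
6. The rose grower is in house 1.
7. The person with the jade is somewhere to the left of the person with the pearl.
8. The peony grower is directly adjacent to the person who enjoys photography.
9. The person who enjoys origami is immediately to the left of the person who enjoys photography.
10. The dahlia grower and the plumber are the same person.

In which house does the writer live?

Clue 6: the rose grower is in house 1.
House 4 gemstone: only diamond fits.
Clue 5: the dahlia grower is in house 2.
Clue 5: the person with the jade is in house 2.
The person with the pearl is in house 3 (clue 7).
By clue 10, the plumber is in house 2.
House 4's profession must be engineer (nothing else left).
That leaves emerald as the gemstone for house 1.
By clue 2, the person who enjoys photography is in house 2.
Clue 4: the architect is in house 1.
Clue 8 places the peony grower in house 3.
Clue 9 places the person who enjoys origami in house 1.
So house 4 gets tulip for flower.
That leaves cooking as the hobby for house 3.
House 4 hobby: only yoga fits.
The only profession still possible for house 3 is writer.
So: house 1 = rose/origami/architect/emerald, house 2 = dahlia/photography/plumber/jade, house 3 = peony/cooking/writer/pearl, house 4 = tulip/yoga/engineer/diamond.

3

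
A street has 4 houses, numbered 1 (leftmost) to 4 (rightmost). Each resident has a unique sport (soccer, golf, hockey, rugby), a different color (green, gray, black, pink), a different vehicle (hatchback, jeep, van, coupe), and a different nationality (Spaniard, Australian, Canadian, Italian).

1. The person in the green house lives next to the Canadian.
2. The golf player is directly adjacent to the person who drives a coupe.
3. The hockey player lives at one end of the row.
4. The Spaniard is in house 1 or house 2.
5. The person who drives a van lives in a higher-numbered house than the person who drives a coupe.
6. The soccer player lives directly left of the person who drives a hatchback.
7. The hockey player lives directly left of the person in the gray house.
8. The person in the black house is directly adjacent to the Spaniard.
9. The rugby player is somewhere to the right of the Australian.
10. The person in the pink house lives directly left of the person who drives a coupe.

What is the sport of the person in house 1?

From clue 7, the hockey player must be in house 1.
Clue 7 places the person in the gray house in house 2.
So house 1 gets pink for color.
The only color still possible for house 4 is green.
So house 1 gets jeep for vehicle.
Clue 1 places the Canadian in house 3.
From clue 8, the Spaniard must be in house 2.
The person who drives a coupe is in house 2 (clue 10).
House 3's color must be black (nothing else left).
That leaves Italian as the nationality for house 4.
From clue 2, the golf player must be in house 3.
House 4 sport: only rugby fits.
The only nationality still possible for house 1 is Australian.
Clue 6 places the person who drives a hatchback in house 3.
So house 2 gets soccer for sport.
So house 4 gets van for vehicle.
So: house 1 = hockey/pink/jeep/Australian, house 2 = soccer/gray/coupe/Spaniard, house 3 = golf/black/hatchback/Canadian, house 4 = rugby/green/van/Italian.

hockey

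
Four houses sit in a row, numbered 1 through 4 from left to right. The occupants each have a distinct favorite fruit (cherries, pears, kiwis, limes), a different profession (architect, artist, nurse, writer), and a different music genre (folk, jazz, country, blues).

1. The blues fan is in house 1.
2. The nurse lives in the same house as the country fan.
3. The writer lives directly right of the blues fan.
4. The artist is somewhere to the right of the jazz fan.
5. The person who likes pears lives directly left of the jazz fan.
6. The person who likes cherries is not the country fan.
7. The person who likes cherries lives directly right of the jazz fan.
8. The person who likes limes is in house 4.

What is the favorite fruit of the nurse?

From clue 1, the blues fan must be in house 1.
Clue 3: the writer is in house 2.
Clue 8 places the person who likes limes in house 4.
Clue 6: the country fan is in house 4.
Clue 7 places the jazz fan in house 2.
So house 3 gets cherries for favorite fruit.
House 1 profession: only architect fits.
House 3's music genre must be folk (nothing else left).
By clue 2, the nurse is in house 4.
By clue 5, the person who likes pears is in house 1.
The only favorite fruit still possible for house 2 is kiwis.
So house 3 gets artist for profession.
So: house 1 = pears/architect/blues, house 2 = kiwis/writer/jazz, house 3 = cherries/artist/folk, house 4 = limes/nurse/country.

limes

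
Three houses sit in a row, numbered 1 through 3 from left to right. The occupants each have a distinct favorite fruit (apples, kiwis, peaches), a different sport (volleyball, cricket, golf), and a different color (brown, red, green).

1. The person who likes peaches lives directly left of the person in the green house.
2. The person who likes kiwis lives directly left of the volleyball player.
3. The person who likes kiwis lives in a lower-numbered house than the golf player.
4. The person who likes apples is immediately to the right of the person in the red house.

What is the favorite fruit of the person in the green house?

House 3 favorite fruit: only apples fits.
So house 1 gets cricket for sport.
Clue 4 places the person in the red house in house 2.
House 1 color: only brown fits.
House 3's color must be green (nothing else left).
Clue 1 places the person who likes peaches in house 2.
House 1's favorite fruit must be kiwis (nothing else left).
Clue 2: the volleyball player is in house 2.
House 3 sport: only golf fits.
So: house 1 = kiwis/cricket/brown, house 2 = peaches/volleyball/red, house 3 = apples/golf/green.

apples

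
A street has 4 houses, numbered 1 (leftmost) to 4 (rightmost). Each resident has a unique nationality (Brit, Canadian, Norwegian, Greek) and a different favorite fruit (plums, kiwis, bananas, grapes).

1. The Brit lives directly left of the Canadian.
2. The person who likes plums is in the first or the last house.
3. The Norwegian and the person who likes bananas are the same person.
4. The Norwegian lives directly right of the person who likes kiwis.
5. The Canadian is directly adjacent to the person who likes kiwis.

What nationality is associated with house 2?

Canadian

The person who likes plums is narrowed to house 1 or 4; consider each.
Placing it in house 4 leads to a contradiction, so it's in house 1.
The Norwegian is narrowed to house 3 or 4; consider each.
Placing it in house 3 leads to a contradiction, so it's in house 4.
From clue 3, the person who likes bananas must be in house 4.
The person who likes kiwis is in house 3 (clue 4).
The only favorite fruit still possible for house 2 is grapes.
By clue 1, the Brit is in house 1.
So house 2 gets Canadian for nationality.
The only nationality still possible for house 3 is Greek.
So: house 1 = Brit/plums, house 2 = Canadian/grapes, house 3 = Greek/kiwis, house 4 = Norwegian/bananas.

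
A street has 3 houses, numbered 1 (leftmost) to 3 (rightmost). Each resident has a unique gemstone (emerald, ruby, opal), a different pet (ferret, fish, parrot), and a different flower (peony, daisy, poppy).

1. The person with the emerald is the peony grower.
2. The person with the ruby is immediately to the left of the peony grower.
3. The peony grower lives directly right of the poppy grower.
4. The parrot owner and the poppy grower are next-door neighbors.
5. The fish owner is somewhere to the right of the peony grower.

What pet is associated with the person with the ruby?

ferret

By clue 5, the fish owner is in house 3.
By clue 5, the peony grower is in house 2.
That leaves poppy as the flower for house 1.
House 3's flower must be daisy (nothing else left).
The person with the emerald is in house 2 (clue 1).
Clue 2: the person with the ruby is in house 1.
From clue 4, the parrot owner must be in house 2.
So house 3 gets opal for gemstone.
So house 1 gets ferret for pet.
So: house 1 = ruby/ferret/poppy, house 2 = emerald/parrot/peony, house 3 = opal/fish/daisy.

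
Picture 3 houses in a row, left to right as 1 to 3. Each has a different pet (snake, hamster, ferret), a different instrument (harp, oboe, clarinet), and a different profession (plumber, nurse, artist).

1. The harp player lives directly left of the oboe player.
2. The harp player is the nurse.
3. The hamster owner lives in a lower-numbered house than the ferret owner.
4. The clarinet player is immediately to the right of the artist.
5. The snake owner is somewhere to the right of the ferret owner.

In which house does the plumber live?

3

Clue 5 places the snake owner in house 3.
From clue 5, the ferret owner must be in house 2.
The only pet still possible for house 1 is hamster.
House 1's instrument must be harp (nothing else left).
House 3's profession must be plumber (nothing else left).
From clue 1, the oboe player must be in house 2.
The nurse is in house 1 (clue 2).
House 3 instrument: only clarinet fits.
House 2 profession: only artist fits.
So: house 1 = hamster/harp/nurse, house 2 = ferret/oboe/artist, house 3 = snake/clarinet/plumber.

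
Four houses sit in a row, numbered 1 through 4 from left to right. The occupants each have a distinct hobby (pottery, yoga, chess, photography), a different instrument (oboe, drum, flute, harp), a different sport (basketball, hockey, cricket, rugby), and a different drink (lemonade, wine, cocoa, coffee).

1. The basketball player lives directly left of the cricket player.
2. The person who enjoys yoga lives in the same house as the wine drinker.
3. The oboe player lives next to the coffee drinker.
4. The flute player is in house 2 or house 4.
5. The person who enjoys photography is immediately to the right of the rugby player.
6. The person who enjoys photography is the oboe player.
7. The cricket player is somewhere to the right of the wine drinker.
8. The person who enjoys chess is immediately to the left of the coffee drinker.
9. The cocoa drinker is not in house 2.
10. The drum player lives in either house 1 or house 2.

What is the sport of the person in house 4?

The drum player is narrowed to house 1 or 2; consider each.
Placing it in house 2 leads to a contradiction, so it's in house 1.
The flute player is narrowed to house 2 or 4; consider each.
Placing it in house 4 leads to a contradiction, so it's in house 2.
The person who enjoys photography is narrowed to house 3 or 4; consider each.
Placing it in house 3 leads to a contradiction, so it's in house 4.
From clue 5, the rugby player must be in house 3.
Clue 6 places the oboe player in house 4.
That leaves harp as the instrument for house 3.
Clue 1 places the basketball player in house 1.
Clue 1: the cricket player is in house 2.
The coffee drinker is in house 3 (clue 3).
From clue 7, the wine drinker must be in house 1.
Clue 8: the person who enjoys chess is in house 2.
House 4 sport: only hockey fits.
So house 2 gets lemonade for drink.
House 4 drink: only cocoa fits.
The person who enjoys yoga is in house 1 (clue 2).
House 3 hobby: only pottery fits.
So: house 1 = yoga/drum/basketball/wine, house 2 = chess/flute/cricket/lemonade, house 3 = pottery/harp/rugby/coffee, house 4 = photography/oboe/hockey/cocoa.

hockey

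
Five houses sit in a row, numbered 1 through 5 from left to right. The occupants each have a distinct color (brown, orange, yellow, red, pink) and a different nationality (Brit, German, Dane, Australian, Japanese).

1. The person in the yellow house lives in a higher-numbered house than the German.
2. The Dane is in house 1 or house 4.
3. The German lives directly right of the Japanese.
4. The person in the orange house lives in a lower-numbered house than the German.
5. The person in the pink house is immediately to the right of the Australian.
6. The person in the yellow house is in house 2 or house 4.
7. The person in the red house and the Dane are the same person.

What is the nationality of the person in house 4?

The only nationality still possible for house 5 is Brit.
Clue 1: the person in the yellow house is in house 4.
The only color still possible for house 1 is red.
From clue 4, the German must be in house 3.
The Dane is in house 1 (clue 7).
The only color still possible for house 2 is orange.
House 2's nationality must be Japanese (nothing else left).
The only nationality still possible for house 4 is Australian.
Clue 5 places the person in the pink house in house 5.
That leaves brown as the color for house 3.
So: house 1 = red/Dane, house 2 = orange/Japanese, house 3 = brown/German, house 4 = yellow/Australian, house 5 = pink/Brit.

Australian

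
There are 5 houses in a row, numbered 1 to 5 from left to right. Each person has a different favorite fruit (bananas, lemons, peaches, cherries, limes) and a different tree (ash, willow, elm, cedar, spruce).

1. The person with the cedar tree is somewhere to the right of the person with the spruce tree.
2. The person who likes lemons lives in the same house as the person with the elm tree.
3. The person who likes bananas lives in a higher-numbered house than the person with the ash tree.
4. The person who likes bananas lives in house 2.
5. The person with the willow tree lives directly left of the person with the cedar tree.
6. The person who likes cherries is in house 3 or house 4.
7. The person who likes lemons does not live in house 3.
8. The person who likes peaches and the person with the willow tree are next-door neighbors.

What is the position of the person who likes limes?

By clue 4, the person who likes bananas is in house 2.
Clue 3 places the person with the ash tree in house 1.
The person who likes cherries is narrowed to house 3 or 4; consider each.
Placing it in house 4 leads to a contradiction, so it's in house 3.
The person who likes lemons is narrowed to house 4 or 5; consider each.
Placing it in house 4 leads to a contradiction, so it's in house 5.
Clue 2: the person with the elm tree is in house 5.
That leaves cedar as the tree for house 4.
Clue 5 places the person with the willow tree in house 3.
By clue 8, the person who likes peaches is in house 4.
House 1 favorite fruit: only limes fits.
That leaves spruce as the tree for house 2.
So: house 1 = limes/ash, house 2 = bananas/spruce, house 3 = cherries/willow, house 4 = peaches/cedar, house 5 = lemons/elm.

1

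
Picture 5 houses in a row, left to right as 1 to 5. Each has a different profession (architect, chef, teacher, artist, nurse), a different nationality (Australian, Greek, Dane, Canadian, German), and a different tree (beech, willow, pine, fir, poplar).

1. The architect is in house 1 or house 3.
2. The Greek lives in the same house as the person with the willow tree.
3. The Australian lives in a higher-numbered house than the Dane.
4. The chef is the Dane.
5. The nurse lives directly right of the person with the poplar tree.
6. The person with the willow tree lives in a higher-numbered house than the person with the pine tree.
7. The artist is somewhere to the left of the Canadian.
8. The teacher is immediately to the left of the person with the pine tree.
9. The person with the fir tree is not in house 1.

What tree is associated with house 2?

pine

The only profession still possible for house 5 is nurse.
Clue 5 places the person with the poplar tree in house 4.
The only tree still possible for house 1 is beech.
The architect is narrowed to house 1 or 3; consider each.
Placing it in house 1 leads to a contradiction, so it's in house 3.
The teacher is narrowed to house 1 or 2; consider each.
Placing it in house 2 leads to a contradiction, so it's in house 1.
Clue 8 places the person with the pine tree in house 2.
House 1 nationality: only German fits.
That leaves Dane as the nationality for house 2.
By clue 4, the chef is in house 2.
The only profession still possible for house 4 is artist.
The Canadian is in house 5 (clue 7).
That leaves Australian as the nationality for house 4.
Clue 2: the person with the willow tree is in house 3.
The only nationality still possible for house 3 is Greek.
House 5's tree must be fir (nothing else left).
So: house 1 = teacher/German/beech, house 2 = chef/Dane/pine, house 3 = architect/Greek/willow, house 4 = artist/Australian/poplar, house 5 = nurse/Canadian/fir.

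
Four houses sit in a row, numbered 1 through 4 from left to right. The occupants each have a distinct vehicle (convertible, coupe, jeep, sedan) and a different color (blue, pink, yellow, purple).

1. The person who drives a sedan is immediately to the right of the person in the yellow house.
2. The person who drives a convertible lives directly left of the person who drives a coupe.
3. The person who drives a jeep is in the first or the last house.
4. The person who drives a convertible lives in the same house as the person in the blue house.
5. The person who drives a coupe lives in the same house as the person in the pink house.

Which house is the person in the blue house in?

The person who drives a jeep is narrowed to house 1 or 4; consider each.
Placing it in house 4 leads to a contradiction, so it's in house 1.
The person who drives a convertible is narrowed to house 2 or 3; consider each.
Placing it in house 2 leads to a contradiction, so it's in house 3.
Clue 2: the person who drives a coupe is in house 4.
Clue 4 places the person in the blue house in house 3.
Clue 5: the person in the pink house is in house 4.
House 2's vehicle must be sedan (nothing else left).
Clue 1 places the person in the yellow house in house 1.
So house 2 gets purple for color.
So: house 1 = jeep/yellow, house 2 = sedan/purple, house 3 = convertible/blue, house 4 = coupe/pink.

3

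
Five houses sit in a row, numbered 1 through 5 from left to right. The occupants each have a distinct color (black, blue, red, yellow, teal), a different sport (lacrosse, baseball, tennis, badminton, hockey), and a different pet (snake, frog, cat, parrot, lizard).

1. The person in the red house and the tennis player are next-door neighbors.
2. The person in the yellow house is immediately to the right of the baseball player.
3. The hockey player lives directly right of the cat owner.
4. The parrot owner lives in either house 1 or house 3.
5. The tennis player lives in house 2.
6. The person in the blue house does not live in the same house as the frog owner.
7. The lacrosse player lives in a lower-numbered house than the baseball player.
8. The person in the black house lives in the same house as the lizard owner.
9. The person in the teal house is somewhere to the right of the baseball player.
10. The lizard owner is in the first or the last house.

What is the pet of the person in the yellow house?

From clue 5, the tennis player must be in house 2.
House 2 color: only blue fits.
The only color still possible for house 3 is red.
House 1's color must be black (nothing else left).
Clue 8 places the lizard owner in house 1.
That leaves parrot as the pet for house 3.
The person in the teal house is narrowed to house 4 or 5; consider each.
Placing it in house 4 leads to a contradiction, so it's in house 5.
The only color still possible for house 4 is yellow.
From clue 2, the baseball player must be in house 3.
Clue 7: the lacrosse player is in house 1.
The only sport still possible for house 4 is badminton.
House 5's sport must be hockey (nothing else left).
By clue 3, the cat owner is in house 4.
So house 2 gets snake for pet.
That leaves frog as the pet for house 5.
So: house 1 = black/lacrosse/lizard, house 2 = blue/tennis/snake, house 3 = red/baseball/parrot, house 4 = yellow/badminton/cat, house 5 = teal/hockey/frog.

cat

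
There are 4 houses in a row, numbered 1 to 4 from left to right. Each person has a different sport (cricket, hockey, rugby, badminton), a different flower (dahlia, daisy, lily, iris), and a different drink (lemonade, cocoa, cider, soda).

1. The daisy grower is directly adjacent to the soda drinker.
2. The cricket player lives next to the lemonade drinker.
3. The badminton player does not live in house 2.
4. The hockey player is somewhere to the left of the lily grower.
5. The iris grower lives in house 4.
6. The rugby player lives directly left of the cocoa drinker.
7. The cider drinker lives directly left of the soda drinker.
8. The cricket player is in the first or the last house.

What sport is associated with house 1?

badminton

From clue 5, the iris grower must be in house 4.
So house 1 gets cider for drink.
Clue 7 places the soda drinker in house 2.
So house 4 gets cocoa for drink.
The cricket player is in house 4 (clue 2).
Clue 6 places the rugby player in house 3.
So house 1 gets badminton for sport.
House 2's sport must be hockey (nothing else left).
House 3 drink: only lemonade fits.
By clue 4, the lily grower is in house 3.
House 2's flower must be dahlia (nothing else left).
The only flower still possible for house 1 is daisy.
So: house 1 = badminton/daisy/cider, house 2 = hockey/dahlia/soda, house 3 = rugby/lily/lemonade, house 4 = cricket/iris/cocoa.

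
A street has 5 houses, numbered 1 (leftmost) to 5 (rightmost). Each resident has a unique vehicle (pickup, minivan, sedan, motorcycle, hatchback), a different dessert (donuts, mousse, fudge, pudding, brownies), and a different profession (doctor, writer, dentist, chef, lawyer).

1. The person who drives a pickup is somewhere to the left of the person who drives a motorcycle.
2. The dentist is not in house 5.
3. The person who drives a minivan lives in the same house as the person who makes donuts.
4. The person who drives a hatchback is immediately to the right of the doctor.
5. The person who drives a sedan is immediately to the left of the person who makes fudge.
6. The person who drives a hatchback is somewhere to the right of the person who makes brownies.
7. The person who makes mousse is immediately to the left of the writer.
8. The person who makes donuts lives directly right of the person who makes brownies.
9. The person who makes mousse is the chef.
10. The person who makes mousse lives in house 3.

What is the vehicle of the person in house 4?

By clue 10, the person who makes mousse is in house 3.
By clue 7, the writer is in house 4.
From clue 9, the chef must be in house 3.
House 5 profession: only lawyer fits.
From clue 6, the person who makes brownies must be in house 1.
Clue 8 places the person who makes donuts in house 2.
By clue 3, the person who drives a minivan is in house 2.
House 1 vehicle: only pickup fits.
House 3 vehicle: only hatchback fits.
So house 5 gets motorcycle for vehicle.
By clue 4, the doctor is in house 2.
By clue 5, the person who makes fudge is in house 5.
House 4 vehicle: only sedan fits.
That leaves pudding as the dessert for house 4.
So house 1 gets dentist for profession.
So: house 1 = pickup/brownies/dentist, house 2 = minivan/donuts/doctor, house 3 = hatchback/mousse/chef, house 4 = sedan/pudding/writer, house 5 = motorcycle/fudge/lawyer.

sedan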